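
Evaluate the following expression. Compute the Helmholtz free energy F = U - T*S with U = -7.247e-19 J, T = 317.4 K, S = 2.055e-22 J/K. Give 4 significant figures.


Step 1: T*S = 317.4 * 2.055e-22 = 6.523e-20 J
Step 2: F = U - T*S = -7.247e-19 - 6.523e-20
Step 3: F = -7.899e-19 J

-7.899e-19


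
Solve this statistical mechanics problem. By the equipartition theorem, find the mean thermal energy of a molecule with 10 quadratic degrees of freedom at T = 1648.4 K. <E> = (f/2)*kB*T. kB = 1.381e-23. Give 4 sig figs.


Step 1: f/2 = 10/2 = 5
Step 2: kB*T = 1.381e-23 * 1648.4 = 2.276e-20
Step 3: <E> = 5 * 2.276e-20 = 1.138e-19 J

1.138e-19


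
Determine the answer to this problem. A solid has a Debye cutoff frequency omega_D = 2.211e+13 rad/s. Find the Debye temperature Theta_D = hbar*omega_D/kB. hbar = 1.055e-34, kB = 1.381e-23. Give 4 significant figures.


Step 1: hbar*omega_D = 1.055e-34 * 2.211e+13 = 2.333e-21 J
Step 2: Theta_D = 2.333e-21 / 1.381e-23
Step 3: Theta_D = 168.9 K

168.9


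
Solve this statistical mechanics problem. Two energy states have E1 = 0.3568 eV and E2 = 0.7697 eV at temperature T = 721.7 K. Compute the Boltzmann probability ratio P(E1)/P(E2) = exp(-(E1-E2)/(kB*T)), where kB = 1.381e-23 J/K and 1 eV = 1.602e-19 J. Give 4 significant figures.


Step 1: Compute energy difference dE = E1 - E2 = 0.3568 - 0.7697 = -0.4129 eV
Step 2: Convert to Joules: dE_J = -0.4129 * 1.602e-19 = -6.615e-20 J
Step 3: Compute exponent = -dE_J / (kB * T) = -(-6.615e-20) / (1.381e-23 * 721.7) = 6.637
Step 4: P(E1)/P(E2) = exp(6.637) = 762.6

762.6


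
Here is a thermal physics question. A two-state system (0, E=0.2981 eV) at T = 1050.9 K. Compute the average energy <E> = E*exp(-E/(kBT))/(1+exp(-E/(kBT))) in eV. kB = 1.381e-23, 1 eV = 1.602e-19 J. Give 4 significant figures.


Step 1: beta*E = 0.2981*1.602e-19/(1.381e-23*1050.9) = 3.291
Step 2: exp(-beta*E) = 0.03723
Step 3: <E> = 0.2981*0.03723/(1+0.03723) = 0.0107 eV

0.0107


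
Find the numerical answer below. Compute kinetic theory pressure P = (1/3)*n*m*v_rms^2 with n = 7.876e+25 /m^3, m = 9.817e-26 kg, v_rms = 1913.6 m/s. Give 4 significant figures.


Step 1: v_rms^2 = 1913.6^2 = 3.662e+06
Step 2: n*m = 7.876e+25*9.817e-26 = 7.732
Step 3: P = (1/3)*7.732*3.662e+06 = 9.438e+06 Pa

9.438e+06


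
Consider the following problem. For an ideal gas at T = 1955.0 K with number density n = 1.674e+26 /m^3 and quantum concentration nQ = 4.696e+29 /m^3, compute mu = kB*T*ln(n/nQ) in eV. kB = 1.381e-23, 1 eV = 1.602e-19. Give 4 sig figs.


Step 1: n/nQ = 1.674e+26/4.696e+29 = 0.0003565
Step 2: ln(n/nQ) = -7.939
Step 3: mu = kB*T*ln(n/nQ) = 2.7e-20*-7.939 = -2.143e-19 J
Step 4: Convert to eV: -2.143e-19/1.602e-19 = -1.338 eV

-1.338


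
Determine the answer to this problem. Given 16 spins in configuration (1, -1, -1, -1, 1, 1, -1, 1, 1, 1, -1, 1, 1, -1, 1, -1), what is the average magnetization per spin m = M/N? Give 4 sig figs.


Step 1: Count up spins (+1): 9, down spins (-1): 7
Step 2: Total magnetization M = 9 - 7 = 2
Step 3: m = M/N = 2/16 = 0.125

0.125


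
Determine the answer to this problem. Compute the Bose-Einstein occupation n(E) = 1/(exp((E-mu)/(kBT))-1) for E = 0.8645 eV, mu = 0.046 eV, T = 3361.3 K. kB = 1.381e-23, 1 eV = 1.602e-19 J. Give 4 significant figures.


Step 1: (E - mu) = 0.8185 eV
Step 2: x = (E-mu)*eV/(kB*T) = 0.8185*1.602e-19/(1.381e-23*3361.3) = 2.825
Step 3: exp(x) = 16.86
Step 4: n = 1/(exp(x)-1) = 0.06306

0.06306


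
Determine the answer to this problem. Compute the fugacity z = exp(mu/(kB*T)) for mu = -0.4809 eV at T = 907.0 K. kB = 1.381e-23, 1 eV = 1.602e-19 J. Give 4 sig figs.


Step 1: Convert mu to Joules: -0.4809*1.602e-19 = -7.704e-20 J
Step 2: kB*T = 1.381e-23*907.0 = 1.253e-20 J
Step 3: mu/(kB*T) = -6.151
Step 4: z = exp(-6.151) = 0.002132

0.002132


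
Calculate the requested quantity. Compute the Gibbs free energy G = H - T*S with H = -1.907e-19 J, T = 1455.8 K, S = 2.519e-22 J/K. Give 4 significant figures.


Step 1: T*S = 1455.8 * 2.519e-22 = 3.667e-19 J
Step 2: G = H - T*S = -1.907e-19 - 3.667e-19
Step 3: G = -5.574e-19 J

-5.574e-19


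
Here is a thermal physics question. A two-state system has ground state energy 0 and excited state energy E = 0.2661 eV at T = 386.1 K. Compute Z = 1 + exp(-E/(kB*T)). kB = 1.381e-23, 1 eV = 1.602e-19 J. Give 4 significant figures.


Step 1: Compute beta*E = E*eV/(kB*T) = 0.2661*1.602e-19/(1.381e-23*386.1) = 7.995
Step 2: exp(-beta*E) = exp(-7.995) = 0.0003372
Step 3: Z = 1 + 0.0003372 = 1

1


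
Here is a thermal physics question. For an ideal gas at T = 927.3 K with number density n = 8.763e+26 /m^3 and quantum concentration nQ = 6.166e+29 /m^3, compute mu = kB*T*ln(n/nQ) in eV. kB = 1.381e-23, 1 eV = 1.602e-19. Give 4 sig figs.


Step 1: n/nQ = 8.763e+26/6.166e+29 = 0.001421
Step 2: ln(n/nQ) = -6.556
Step 3: mu = kB*T*ln(n/nQ) = 1.281e-20*-6.556 = -8.396e-20 J
Step 4: Convert to eV: -8.396e-20/1.602e-19 = -0.5241 eV

-0.5241


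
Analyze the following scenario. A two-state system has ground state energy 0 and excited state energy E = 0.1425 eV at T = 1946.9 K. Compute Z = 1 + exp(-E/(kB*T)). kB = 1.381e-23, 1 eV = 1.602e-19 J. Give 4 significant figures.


Step 1: Compute beta*E = E*eV/(kB*T) = 0.1425*1.602e-19/(1.381e-23*1946.9) = 0.8491
Step 2: exp(-beta*E) = exp(-0.8491) = 0.4278
Step 3: Z = 1 + 0.4278 = 1.428

1.428


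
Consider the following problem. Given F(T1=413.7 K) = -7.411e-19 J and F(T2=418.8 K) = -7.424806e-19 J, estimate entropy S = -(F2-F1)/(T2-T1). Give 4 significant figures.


Step 1: dF = F2 - F1 = -7.424806e-19 - (-7.411e-19) = -1.3806e-21 J
Step 2: dT = T2 - T1 = 418.8 - 413.7 = 5.1 K
Step 3: S = -dF/dT = -(-1.3806e-21)/5.1 = 2.707e-22 J/K

2.707e-22


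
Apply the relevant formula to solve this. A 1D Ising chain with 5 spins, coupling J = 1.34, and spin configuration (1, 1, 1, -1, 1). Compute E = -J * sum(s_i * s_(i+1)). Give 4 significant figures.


Step 1: Nearest-neighbor products: 1, 1, -1, -1
Step 2: Sum of products = 0
Step 3: E = -1.34 * 0 = 0

0


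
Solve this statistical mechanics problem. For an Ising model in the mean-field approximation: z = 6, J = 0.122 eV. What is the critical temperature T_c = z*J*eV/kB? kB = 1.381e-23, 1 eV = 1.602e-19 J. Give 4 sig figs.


Step 1: z*J = 6*0.122 = 0.732 eV
Step 2: Convert to Joules: 0.732*1.602e-19 = 1.173e-19 J
Step 3: T_c = 1.173e-19 / 1.381e-23 = 8491 K

8491


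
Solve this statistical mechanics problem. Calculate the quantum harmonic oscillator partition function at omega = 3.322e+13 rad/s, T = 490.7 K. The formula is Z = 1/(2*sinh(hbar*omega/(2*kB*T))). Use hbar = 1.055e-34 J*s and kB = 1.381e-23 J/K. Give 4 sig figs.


Step 1: Compute x = hbar*omega/(kB*T) = 1.055e-34*3.322e+13/(1.381e-23*490.7) = 0.5172
Step 2: x/2 = 0.2586
Step 3: sinh(x/2) = 0.2615
Step 4: Z = 1/(2*0.2615) = 1.912

1.912


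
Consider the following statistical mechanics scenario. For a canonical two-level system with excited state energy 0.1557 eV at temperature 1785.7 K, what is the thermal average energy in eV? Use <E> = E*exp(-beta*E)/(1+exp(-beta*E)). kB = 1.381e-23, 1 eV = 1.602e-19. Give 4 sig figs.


Step 1: beta*E = 0.1557*1.602e-19/(1.381e-23*1785.7) = 1.011
Step 2: exp(-beta*E) = 0.3637
Step 3: <E> = 0.1557*0.3637/(1+0.3637) = 0.04152 eV

0.04152


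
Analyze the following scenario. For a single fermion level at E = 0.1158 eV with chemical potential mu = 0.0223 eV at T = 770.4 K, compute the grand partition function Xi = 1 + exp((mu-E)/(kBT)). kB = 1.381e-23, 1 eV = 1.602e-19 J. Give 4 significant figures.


Step 1: (mu - E) = 0.0223 - 0.1158 = -0.0935 eV
Step 2: x = (mu-E)*eV/(kB*T) = -0.0935*1.602e-19/(1.381e-23*770.4) = -1.408
Step 3: exp(x) = 0.2447
Step 4: Xi = 1 + 0.2447 = 1.245

1.245


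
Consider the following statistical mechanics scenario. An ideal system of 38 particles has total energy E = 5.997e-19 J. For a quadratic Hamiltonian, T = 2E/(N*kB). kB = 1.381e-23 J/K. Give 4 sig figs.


Step 1: Numerator = 2*E = 2*5.997e-19 = 1.199e-18 J
Step 2: Denominator = N*kB = 38*1.381e-23 = 5.248e-22
Step 3: T = 1.199e-18 / 5.248e-22 = 2286 K

2286


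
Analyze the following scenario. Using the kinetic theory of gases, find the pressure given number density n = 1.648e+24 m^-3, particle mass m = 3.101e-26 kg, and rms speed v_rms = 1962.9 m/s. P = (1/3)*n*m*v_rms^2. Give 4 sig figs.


Step 1: v_rms^2 = 1962.9^2 = 3.853e+06
Step 2: n*m = 1.648e+24*3.101e-26 = 0.0511
Step 3: P = (1/3)*0.0511*3.853e+06 = 6.563e+04 Pa

6.563e+04


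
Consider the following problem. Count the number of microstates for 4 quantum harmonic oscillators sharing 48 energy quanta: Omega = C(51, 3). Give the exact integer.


Step 1: Use binomial coefficient C(51, 3)
Step 2: Numerator = 51! / 48!
Step 3: Denominator = 3!
Step 4: Omega = 20825

20825


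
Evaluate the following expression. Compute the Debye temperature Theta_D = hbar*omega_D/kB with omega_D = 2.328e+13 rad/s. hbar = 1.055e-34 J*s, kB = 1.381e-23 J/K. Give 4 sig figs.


Step 1: hbar*omega_D = 1.055e-34 * 2.328e+13 = 2.456e-21 J
Step 2: Theta_D = 2.456e-21 / 1.381e-23
Step 3: Theta_D = 177.8 K

177.8


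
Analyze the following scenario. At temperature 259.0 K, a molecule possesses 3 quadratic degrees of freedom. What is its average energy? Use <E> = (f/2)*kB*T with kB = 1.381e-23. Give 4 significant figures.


Step 1: f/2 = 3/2 = 1.5
Step 2: kB*T = 1.381e-23 * 259.0 = 3.577e-21
Step 3: <E> = 1.5 * 3.577e-21 = 5.365e-21 J

5.365e-21


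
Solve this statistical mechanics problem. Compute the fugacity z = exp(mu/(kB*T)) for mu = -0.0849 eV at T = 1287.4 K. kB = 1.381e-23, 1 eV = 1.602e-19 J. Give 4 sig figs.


Step 1: Convert mu to Joules: -0.0849*1.602e-19 = -1.36e-20 J
Step 2: kB*T = 1.381e-23*1287.4 = 1.778e-20 J
Step 3: mu/(kB*T) = -0.765
Step 4: z = exp(-0.765) = 0.4653

0.4653


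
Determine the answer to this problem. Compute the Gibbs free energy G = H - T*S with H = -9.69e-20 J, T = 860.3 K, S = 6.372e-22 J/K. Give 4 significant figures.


Step 1: T*S = 860.3 * 6.372e-22 = 5.482e-19 J
Step 2: G = H - T*S = -9.69e-20 - 5.482e-19
Step 3: G = -6.451e-19 J

-6.451e-19


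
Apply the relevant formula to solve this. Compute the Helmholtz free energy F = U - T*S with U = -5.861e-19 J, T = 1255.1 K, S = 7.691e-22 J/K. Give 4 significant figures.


Step 1: T*S = 1255.1 * 7.691e-22 = 9.653e-19 J
Step 2: F = U - T*S = -5.861e-19 - 9.653e-19
Step 3: F = -1.551e-18 J

-1.551e-18


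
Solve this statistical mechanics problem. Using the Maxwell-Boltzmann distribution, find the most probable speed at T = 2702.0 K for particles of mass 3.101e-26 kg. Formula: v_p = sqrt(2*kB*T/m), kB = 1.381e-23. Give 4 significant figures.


Step 1: Numerator = 2*kB*T = 2*1.381e-23*2702.0 = 7.463e-20
Step 2: Ratio = 7.463e-20 / 3.101e-26 = 2.407e+06
Step 3: v_p = sqrt(2.407e+06) = 1551 m/s

1551


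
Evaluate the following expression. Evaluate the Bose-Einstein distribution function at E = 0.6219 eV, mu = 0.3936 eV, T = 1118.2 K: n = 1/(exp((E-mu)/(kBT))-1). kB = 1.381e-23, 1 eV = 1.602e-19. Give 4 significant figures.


Step 1: (E - mu) = 0.2283 eV
Step 2: x = (E-mu)*eV/(kB*T) = 0.2283*1.602e-19/(1.381e-23*1118.2) = 2.368
Step 3: exp(x) = 10.68
Step 4: n = 1/(exp(x)-1) = 0.1033

0.1033


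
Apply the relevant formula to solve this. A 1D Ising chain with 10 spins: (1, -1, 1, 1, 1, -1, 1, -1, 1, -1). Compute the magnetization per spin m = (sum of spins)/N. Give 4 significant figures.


Step 1: Count up spins (+1): 6, down spins (-1): 4
Step 2: Total magnetization M = 6 - 4 = 2
Step 3: m = M/N = 2/10 = 0.2

0.2


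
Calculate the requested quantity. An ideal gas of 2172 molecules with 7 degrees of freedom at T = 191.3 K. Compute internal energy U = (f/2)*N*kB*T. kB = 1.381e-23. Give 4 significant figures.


Step 1: f/2 = 7/2 = 3.5
Step 2: N*kB*T = 2172*1.381e-23*191.3 = 5.738e-18
Step 3: U = 3.5 * 5.738e-18 = 2.008e-17 J

2.008e-17


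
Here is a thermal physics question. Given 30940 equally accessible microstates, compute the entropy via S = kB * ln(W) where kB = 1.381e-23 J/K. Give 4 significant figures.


Step 1: ln(W) = ln(30940) = 10.34
Step 2: S = kB * ln(W) = 1.381e-23 * 10.34
Step 3: S = 1.428e-22 J/K

1.428e-22


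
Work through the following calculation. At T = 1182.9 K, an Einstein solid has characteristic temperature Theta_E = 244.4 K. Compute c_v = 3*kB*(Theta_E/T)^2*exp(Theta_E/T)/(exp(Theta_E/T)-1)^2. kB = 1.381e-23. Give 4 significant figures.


Step 1: x = Theta_E/T = 244.4/1182.9 = 0.2066
Step 2: x^2 = 0.04269
Step 3: exp(x) = 1.23
Step 4: c_v = 3*1.381e-23*0.04269*1.23/(1.23-1)^2 = 4.128e-23

4.128e-23


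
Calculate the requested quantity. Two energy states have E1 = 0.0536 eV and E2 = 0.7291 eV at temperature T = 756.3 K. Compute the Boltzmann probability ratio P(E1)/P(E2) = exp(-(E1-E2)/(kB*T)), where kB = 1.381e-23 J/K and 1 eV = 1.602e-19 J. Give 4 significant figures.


Step 1: Compute energy difference dE = E1 - E2 = 0.0536 - 0.7291 = -0.6755 eV
Step 2: Convert to Joules: dE_J = -0.6755 * 1.602e-19 = -1.082e-19 J
Step 3: Compute exponent = -dE_J / (kB * T) = -(-1.082e-19) / (1.381e-23 * 756.3) = 10.36
Step 4: P(E1)/P(E2) = exp(10.36) = 3.16e+04

3.16e+04


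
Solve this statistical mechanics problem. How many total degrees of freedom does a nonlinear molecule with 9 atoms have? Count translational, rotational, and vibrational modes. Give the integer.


Step 1: Translational DOF = 3
Step 2: Rotational DOF (nonlinear) = 3
Step 3: Vibrational DOF = 3*9 - 6 = 21
Step 4: Total = 3 + 3 + 21 = 27

27


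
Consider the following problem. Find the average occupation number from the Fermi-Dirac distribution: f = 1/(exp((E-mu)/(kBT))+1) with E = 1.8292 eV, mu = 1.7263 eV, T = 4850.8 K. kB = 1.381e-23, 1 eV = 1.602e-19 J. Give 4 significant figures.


Step 1: (E - mu) = 1.8292 - 1.7263 = 0.1029 eV
Step 2: Convert: (E-mu)*eV = 1.648e-20 J
Step 3: x = (E-mu)*eV/(kB*T) = 0.2461
Step 4: f = 1/(exp(0.2461)+1) = 0.4388

0.4388


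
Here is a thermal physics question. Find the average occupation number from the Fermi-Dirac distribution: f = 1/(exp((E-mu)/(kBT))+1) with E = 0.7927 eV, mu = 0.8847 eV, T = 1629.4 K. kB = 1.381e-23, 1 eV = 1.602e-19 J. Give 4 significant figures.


Step 1: (E - mu) = 0.7927 - 0.8847 = -0.092 eV
Step 2: Convert: (E-mu)*eV = -1.474e-20 J
Step 3: x = (E-mu)*eV/(kB*T) = -0.655
Step 4: f = 1/(exp(-0.655)+1) = 0.6581

0.6581


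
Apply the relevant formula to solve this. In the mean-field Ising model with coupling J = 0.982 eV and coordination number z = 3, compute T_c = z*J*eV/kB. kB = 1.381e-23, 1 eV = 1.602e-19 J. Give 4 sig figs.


Step 1: z*J = 3*0.982 = 2.946 eV
Step 2: Convert to Joules: 2.946*1.602e-19 = 4.719e-19 J
Step 3: T_c = 4.719e-19 / 1.381e-23 = 3.417e+04 K

3.417e+04


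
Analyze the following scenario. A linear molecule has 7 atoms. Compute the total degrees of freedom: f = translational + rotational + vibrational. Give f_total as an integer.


Step 1: Translational DOF = 3
Step 2: Rotational DOF (linear) = 2
Step 3: Vibrational DOF = 3*7 - 5 = 16
Step 4: Total = 3 + 2 + 16 = 21

21


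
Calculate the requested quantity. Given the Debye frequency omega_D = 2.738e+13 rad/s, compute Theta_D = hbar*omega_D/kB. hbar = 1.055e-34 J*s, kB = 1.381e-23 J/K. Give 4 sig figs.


Step 1: hbar*omega_D = 1.055e-34 * 2.738e+13 = 2.889e-21 J
Step 2: Theta_D = 2.889e-21 / 1.381e-23
Step 3: Theta_D = 209.2 K

209.2


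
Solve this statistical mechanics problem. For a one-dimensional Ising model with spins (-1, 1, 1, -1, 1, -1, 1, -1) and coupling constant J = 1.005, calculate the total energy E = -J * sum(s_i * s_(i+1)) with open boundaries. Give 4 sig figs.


Step 1: Nearest-neighbor products: -1, 1, -1, -1, -1, -1, -1
Step 2: Sum of products = -5
Step 3: E = -1.005 * -5 = 5.025

5.025


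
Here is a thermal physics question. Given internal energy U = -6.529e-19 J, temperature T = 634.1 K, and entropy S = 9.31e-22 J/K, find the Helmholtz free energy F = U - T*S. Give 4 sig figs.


Step 1: T*S = 634.1 * 9.31e-22 = 5.903e-19 J
Step 2: F = U - T*S = -6.529e-19 - 5.903e-19
Step 3: F = -1.243e-18 J

-1.243e-18


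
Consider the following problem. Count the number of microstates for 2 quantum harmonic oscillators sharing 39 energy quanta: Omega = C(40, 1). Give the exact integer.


Step 1: Use binomial coefficient C(40, 1)
Step 2: Numerator = 40! / 39!
Step 3: Denominator = 1!
Step 4: Omega = 40

40


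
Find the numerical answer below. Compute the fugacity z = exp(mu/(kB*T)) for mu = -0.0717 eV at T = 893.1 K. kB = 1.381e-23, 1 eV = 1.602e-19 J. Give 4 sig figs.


Step 1: Convert mu to Joules: -0.0717*1.602e-19 = -1.149e-20 J
Step 2: kB*T = 1.381e-23*893.1 = 1.233e-20 J
Step 3: mu/(kB*T) = -0.9313
Step 4: z = exp(-0.9313) = 0.394

0.394


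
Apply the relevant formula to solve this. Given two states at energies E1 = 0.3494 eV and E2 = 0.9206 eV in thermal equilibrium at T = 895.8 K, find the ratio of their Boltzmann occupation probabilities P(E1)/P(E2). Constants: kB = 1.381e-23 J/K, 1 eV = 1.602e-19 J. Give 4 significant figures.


Step 1: Compute energy difference dE = E1 - E2 = 0.3494 - 0.9206 = -0.5712 eV
Step 2: Convert to Joules: dE_J = -0.5712 * 1.602e-19 = -9.151e-20 J
Step 3: Compute exponent = -dE_J / (kB * T) = -(-9.151e-20) / (1.381e-23 * 895.8) = 7.397
Step 4: P(E1)/P(E2) = exp(7.397) = 1631

1631


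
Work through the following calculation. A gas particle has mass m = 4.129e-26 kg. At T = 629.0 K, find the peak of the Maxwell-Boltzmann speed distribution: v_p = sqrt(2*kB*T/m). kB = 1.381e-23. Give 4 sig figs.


Step 1: Numerator = 2*kB*T = 2*1.381e-23*629.0 = 1.737e-20
Step 2: Ratio = 1.737e-20 / 4.129e-26 = 4.208e+05
Step 3: v_p = sqrt(4.208e+05) = 648.7 m/s

648.7


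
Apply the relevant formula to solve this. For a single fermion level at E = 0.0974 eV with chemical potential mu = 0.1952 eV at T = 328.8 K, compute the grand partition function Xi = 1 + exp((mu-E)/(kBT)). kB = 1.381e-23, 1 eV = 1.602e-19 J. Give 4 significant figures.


Step 1: (mu - E) = 0.1952 - 0.0974 = 0.0978 eV
Step 2: x = (mu-E)*eV/(kB*T) = 0.0978*1.602e-19/(1.381e-23*328.8) = 3.45
Step 3: exp(x) = 31.51
Step 4: Xi = 1 + 31.51 = 32.51

32.51


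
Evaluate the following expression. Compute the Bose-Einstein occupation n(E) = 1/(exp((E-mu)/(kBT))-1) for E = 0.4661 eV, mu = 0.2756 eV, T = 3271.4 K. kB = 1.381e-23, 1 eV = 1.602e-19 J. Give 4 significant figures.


Step 1: (E - mu) = 0.1905 eV
Step 2: x = (E-mu)*eV/(kB*T) = 0.1905*1.602e-19/(1.381e-23*3271.4) = 0.6755
Step 3: exp(x) = 1.965
Step 4: n = 1/(exp(x)-1) = 1.036

1.036


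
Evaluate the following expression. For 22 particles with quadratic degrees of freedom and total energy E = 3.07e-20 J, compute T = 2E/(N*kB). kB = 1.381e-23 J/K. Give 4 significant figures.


Step 1: Numerator = 2*E = 2*3.07e-20 = 6.14e-20 J
Step 2: Denominator = N*kB = 22*1.381e-23 = 3.038e-22
Step 3: T = 6.14e-20 / 3.038e-22 = 202.1 K

202.1


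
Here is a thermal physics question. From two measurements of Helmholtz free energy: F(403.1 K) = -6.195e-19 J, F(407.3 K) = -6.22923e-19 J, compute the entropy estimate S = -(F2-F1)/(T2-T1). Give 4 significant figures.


Step 1: dF = F2 - F1 = -6.22923e-19 - (-6.195e-19) = -3.423e-21 J
Step 2: dT = T2 - T1 = 407.3 - 403.1 = 4.2 K
Step 3: S = -dF/dT = -(-3.423e-21)/4.2 = 8.15e-22 J/K

8.15e-22


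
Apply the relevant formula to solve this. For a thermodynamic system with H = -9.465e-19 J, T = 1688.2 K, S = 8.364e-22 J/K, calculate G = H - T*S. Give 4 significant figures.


Step 1: T*S = 1688.2 * 8.364e-22 = 1.412e-18 J
Step 2: G = H - T*S = -9.465e-19 - 1.412e-18
Step 3: G = -2.359e-18 J

-2.359e-18


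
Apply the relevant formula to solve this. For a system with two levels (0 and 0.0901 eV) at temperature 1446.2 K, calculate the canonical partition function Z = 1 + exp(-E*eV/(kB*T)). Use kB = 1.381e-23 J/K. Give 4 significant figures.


Step 1: Compute beta*E = E*eV/(kB*T) = 0.0901*1.602e-19/(1.381e-23*1446.2) = 0.7227
Step 2: exp(-beta*E) = exp(-0.7227) = 0.4854
Step 3: Z = 1 + 0.4854 = 1.485

1.485


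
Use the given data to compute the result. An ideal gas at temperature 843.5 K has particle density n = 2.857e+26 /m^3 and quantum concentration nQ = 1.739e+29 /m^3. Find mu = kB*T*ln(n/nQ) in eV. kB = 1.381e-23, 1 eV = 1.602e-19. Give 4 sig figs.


Step 1: n/nQ = 2.857e+26/1.739e+29 = 0.001643
Step 2: ln(n/nQ) = -6.411
Step 3: mu = kB*T*ln(n/nQ) = 1.165e-20*-6.411 = -7.468e-20 J
Step 4: Convert to eV: -7.468e-20/1.602e-19 = -0.4662 eV

-0.4662


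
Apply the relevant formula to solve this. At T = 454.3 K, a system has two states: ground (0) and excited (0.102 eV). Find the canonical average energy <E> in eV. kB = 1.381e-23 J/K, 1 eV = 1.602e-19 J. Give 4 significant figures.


Step 1: beta*E = 0.102*1.602e-19/(1.381e-23*454.3) = 2.605
Step 2: exp(-beta*E) = 0.07394
Step 3: <E> = 0.102*0.07394/(1+0.07394) = 0.007023 eV

0.007023


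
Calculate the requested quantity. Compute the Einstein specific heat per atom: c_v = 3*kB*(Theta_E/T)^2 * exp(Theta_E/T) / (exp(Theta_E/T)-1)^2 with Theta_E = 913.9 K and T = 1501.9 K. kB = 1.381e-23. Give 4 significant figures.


Step 1: x = Theta_E/T = 913.9/1501.9 = 0.6085
Step 2: x^2 = 0.3703
Step 3: exp(x) = 1.838
Step 4: c_v = 3*1.381e-23*0.3703*1.838/(1.838-1)^2 = 4.017e-23

4.017e-23


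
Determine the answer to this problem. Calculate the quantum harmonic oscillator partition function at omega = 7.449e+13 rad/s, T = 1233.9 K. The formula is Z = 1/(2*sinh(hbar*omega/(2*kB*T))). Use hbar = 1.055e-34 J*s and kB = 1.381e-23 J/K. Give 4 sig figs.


Step 1: Compute x = hbar*omega/(kB*T) = 1.055e-34*7.449e+13/(1.381e-23*1233.9) = 0.4612
Step 2: x/2 = 0.2306
Step 3: sinh(x/2) = 0.2326
Step 4: Z = 1/(2*0.2326) = 2.149

2.149


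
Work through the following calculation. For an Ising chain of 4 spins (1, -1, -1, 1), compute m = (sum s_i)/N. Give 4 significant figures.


Step 1: Count up spins (+1): 2, down spins (-1): 2
Step 2: Total magnetization M = 2 - 2 = 0
Step 3: m = M/N = 0/4 = 0

0


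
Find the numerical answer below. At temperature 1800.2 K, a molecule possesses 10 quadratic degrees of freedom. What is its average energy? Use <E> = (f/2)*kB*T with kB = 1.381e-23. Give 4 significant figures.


Step 1: f/2 = 10/2 = 5
Step 2: kB*T = 1.381e-23 * 1800.2 = 2.486e-20
Step 3: <E> = 5 * 2.486e-20 = 1.243e-19 J

1.243e-19


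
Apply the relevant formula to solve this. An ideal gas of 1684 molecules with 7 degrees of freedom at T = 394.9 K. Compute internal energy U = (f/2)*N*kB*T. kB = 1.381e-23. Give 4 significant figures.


Step 1: f/2 = 7/2 = 3.5
Step 2: N*kB*T = 1684*1.381e-23*394.9 = 9.184e-18
Step 3: U = 3.5 * 9.184e-18 = 3.214e-17 J

3.214e-17


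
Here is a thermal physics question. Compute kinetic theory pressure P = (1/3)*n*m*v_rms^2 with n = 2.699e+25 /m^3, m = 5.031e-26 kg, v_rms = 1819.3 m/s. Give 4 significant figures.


Step 1: v_rms^2 = 1819.3^2 = 3.31e+06
Step 2: n*m = 2.699e+25*5.031e-26 = 1.358
Step 3: P = (1/3)*1.358*3.31e+06 = 1.498e+06 Pa

1.498e+06


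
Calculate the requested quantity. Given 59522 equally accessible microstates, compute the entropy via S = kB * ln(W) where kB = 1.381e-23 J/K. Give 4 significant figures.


Step 1: ln(W) = ln(59522) = 10.99
Step 2: S = kB * ln(W) = 1.381e-23 * 10.99
Step 3: S = 1.518e-22 J/K

1.518e-22


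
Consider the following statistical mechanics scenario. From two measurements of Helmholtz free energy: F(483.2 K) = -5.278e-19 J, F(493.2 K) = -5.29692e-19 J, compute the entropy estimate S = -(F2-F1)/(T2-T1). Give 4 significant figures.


Step 1: dF = F2 - F1 = -5.29692e-19 - (-5.278e-19) = -1.892e-21 J
Step 2: dT = T2 - T1 = 493.2 - 483.2 = 10 K
Step 3: S = -dF/dT = -(-1.892e-21)/10 = 1.892e-22 J/K

1.892e-22


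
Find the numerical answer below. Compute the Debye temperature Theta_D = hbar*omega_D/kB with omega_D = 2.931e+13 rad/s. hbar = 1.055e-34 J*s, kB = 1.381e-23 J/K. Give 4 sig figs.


Step 1: hbar*omega_D = 1.055e-34 * 2.931e+13 = 3.092e-21 J
Step 2: Theta_D = 3.092e-21 / 1.381e-23
Step 3: Theta_D = 223.9 K

223.9


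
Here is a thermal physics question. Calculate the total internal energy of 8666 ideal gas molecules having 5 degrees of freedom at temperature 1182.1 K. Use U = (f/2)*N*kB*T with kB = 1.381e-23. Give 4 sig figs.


Step 1: f/2 = 5/2 = 2.5
Step 2: N*kB*T = 8666*1.381e-23*1182.1 = 1.415e-16
Step 3: U = 2.5 * 1.415e-16 = 3.537e-16 J

3.537e-16


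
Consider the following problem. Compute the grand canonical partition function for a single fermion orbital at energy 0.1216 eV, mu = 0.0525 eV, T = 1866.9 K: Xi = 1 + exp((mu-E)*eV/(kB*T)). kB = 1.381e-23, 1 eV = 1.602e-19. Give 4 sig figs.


Step 1: (mu - E) = 0.0525 - 0.1216 = -0.0691 eV
Step 2: x = (mu-E)*eV/(kB*T) = -0.0691*1.602e-19/(1.381e-23*1866.9) = -0.4294
Step 3: exp(x) = 0.6509
Step 4: Xi = 1 + 0.6509 = 1.651

1.651


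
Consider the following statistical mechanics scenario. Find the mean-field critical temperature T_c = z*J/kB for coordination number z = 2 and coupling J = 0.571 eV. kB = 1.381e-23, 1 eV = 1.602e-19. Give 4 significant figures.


Step 1: z*J = 2*0.571 = 1.142 eV
Step 2: Convert to Joules: 1.142*1.602e-19 = 1.829e-19 J
Step 3: T_c = 1.829e-19 / 1.381e-23 = 1.325e+04 K

1.325e+04


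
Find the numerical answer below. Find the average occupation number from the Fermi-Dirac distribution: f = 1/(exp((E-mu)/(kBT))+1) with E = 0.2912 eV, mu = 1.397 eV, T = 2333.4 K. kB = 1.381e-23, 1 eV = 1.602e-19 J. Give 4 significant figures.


Step 1: (E - mu) = 0.2912 - 1.397 = -1.106 eV
Step 2: Convert: (E-mu)*eV = -1.771e-19 J
Step 3: x = (E-mu)*eV/(kB*T) = -5.497
Step 4: f = 1/(exp(-5.497)+1) = 0.9959

0.9959


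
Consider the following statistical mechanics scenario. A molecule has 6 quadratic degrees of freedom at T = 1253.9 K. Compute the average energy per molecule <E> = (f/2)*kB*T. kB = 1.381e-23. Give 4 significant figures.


Step 1: f/2 = 6/2 = 3
Step 2: kB*T = 1.381e-23 * 1253.9 = 1.732e-20
Step 3: <E> = 3 * 1.732e-20 = 5.195e-20 J

5.195e-20


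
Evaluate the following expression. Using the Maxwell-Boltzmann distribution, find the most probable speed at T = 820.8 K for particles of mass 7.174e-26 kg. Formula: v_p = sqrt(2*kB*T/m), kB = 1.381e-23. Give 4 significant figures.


Step 1: Numerator = 2*kB*T = 2*1.381e-23*820.8 = 2.267e-20
Step 2: Ratio = 2.267e-20 / 7.174e-26 = 3.16e+05
Step 3: v_p = sqrt(3.16e+05) = 562.1 m/s

562.1


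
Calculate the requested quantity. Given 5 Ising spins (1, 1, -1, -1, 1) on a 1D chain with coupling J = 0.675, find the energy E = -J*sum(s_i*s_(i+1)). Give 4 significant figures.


Step 1: Nearest-neighbor products: 1, -1, 1, -1
Step 2: Sum of products = 0
Step 3: E = -0.675 * 0 = 0

0


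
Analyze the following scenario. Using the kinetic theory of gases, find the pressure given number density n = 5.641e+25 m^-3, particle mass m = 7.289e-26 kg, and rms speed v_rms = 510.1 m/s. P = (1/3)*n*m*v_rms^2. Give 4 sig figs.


Step 1: v_rms^2 = 510.1^2 = 2.602e+05
Step 2: n*m = 5.641e+25*7.289e-26 = 4.112
Step 3: P = (1/3)*4.112*2.602e+05 = 3.566e+05 Pa

3.566e+05


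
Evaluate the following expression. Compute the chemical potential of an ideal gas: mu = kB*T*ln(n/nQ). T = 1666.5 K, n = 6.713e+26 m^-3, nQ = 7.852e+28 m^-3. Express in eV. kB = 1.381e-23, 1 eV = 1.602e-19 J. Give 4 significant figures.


Step 1: n/nQ = 6.713e+26/7.852e+28 = 0.008549
Step 2: ln(n/nQ) = -4.762
Step 3: mu = kB*T*ln(n/nQ) = 2.301e-20*-4.762 = -1.096e-19 J
Step 4: Convert to eV: -1.096e-19/1.602e-19 = -0.6841 eV

-0.6841


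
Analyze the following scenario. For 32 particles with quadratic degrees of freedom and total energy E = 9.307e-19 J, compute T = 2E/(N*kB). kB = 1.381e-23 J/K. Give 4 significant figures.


Step 1: Numerator = 2*E = 2*9.307e-19 = 1.861e-18 J
Step 2: Denominator = N*kB = 32*1.381e-23 = 4.419e-22
Step 3: T = 1.861e-18 / 4.419e-22 = 4212 K

4212


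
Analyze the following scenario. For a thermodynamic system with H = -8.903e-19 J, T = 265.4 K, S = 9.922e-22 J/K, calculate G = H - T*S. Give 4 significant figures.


Step 1: T*S = 265.4 * 9.922e-22 = 2.633e-19 J
Step 2: G = H - T*S = -8.903e-19 - 2.633e-19
Step 3: G = -1.154e-18 J

-1.154e-18


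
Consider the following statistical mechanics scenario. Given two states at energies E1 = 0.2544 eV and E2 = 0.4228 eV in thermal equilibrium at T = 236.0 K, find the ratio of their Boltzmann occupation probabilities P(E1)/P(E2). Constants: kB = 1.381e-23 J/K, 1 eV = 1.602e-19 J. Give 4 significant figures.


Step 1: Compute energy difference dE = E1 - E2 = 0.2544 - 0.4228 = -0.1684 eV
Step 2: Convert to Joules: dE_J = -0.1684 * 1.602e-19 = -2.698e-20 J
Step 3: Compute exponent = -dE_J / (kB * T) = -(-2.698e-20) / (1.381e-23 * 236.0) = 8.277
Step 4: P(E1)/P(E2) = exp(8.277) = 3934

3934


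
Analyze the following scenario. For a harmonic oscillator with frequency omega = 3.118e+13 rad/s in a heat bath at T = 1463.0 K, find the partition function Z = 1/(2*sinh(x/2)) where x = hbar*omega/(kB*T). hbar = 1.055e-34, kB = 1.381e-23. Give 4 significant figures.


Step 1: Compute x = hbar*omega/(kB*T) = 1.055e-34*3.118e+13/(1.381e-23*1463.0) = 0.1628
Step 2: x/2 = 0.08141
Step 3: sinh(x/2) = 0.0815
Step 4: Z = 1/(2*0.0815) = 6.135

6.135


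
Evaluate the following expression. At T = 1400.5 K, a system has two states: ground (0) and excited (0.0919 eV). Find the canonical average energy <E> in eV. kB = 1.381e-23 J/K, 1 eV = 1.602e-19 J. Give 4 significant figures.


Step 1: beta*E = 0.0919*1.602e-19/(1.381e-23*1400.5) = 0.7612
Step 2: exp(-beta*E) = 0.4671
Step 3: <E> = 0.0919*0.4671/(1+0.4671) = 0.02926 eV

0.02926


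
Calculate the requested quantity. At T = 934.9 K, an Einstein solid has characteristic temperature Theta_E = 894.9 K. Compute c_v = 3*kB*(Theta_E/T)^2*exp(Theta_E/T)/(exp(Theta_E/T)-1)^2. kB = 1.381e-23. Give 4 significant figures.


Step 1: x = Theta_E/T = 894.9/934.9 = 0.9572
Step 2: x^2 = 0.9163
Step 3: exp(x) = 2.604
Step 4: c_v = 3*1.381e-23*0.9163*2.604/(2.604-1)^2 = 3.841e-23

3.841e-23


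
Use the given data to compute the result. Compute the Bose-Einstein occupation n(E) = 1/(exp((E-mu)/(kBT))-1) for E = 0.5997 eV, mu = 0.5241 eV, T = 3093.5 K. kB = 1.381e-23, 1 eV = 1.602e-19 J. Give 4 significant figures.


Step 1: (E - mu) = 0.0756 eV
Step 2: x = (E-mu)*eV/(kB*T) = 0.0756*1.602e-19/(1.381e-23*3093.5) = 0.2835
Step 3: exp(x) = 1.328
Step 4: n = 1/(exp(x)-1) = 3.051

3.051


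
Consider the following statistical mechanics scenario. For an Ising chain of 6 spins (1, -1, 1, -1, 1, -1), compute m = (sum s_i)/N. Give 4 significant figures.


Step 1: Count up spins (+1): 3, down spins (-1): 3
Step 2: Total magnetization M = 3 - 3 = 0
Step 3: m = M/N = 0/6 = 0

0


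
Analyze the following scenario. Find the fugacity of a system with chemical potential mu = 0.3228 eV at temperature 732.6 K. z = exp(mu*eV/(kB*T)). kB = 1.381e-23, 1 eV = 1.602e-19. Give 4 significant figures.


Step 1: Convert mu to Joules: 0.3228*1.602e-19 = 5.171e-20 J
Step 2: kB*T = 1.381e-23*732.6 = 1.012e-20 J
Step 3: mu/(kB*T) = 5.111
Step 4: z = exp(5.111) = 165.9

165.9


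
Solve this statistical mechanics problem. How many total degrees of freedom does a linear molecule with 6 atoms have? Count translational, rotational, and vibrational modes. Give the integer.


Step 1: Translational DOF = 3
Step 2: Rotational DOF (linear) = 2
Step 3: Vibrational DOF = 3*6 - 5 = 13
Step 4: Total = 3 + 2 + 13 = 18

18


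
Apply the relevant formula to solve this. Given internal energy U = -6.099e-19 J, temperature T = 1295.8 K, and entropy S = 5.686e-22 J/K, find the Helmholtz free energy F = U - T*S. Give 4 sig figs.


Step 1: T*S = 1295.8 * 5.686e-22 = 7.368e-19 J
Step 2: F = U - T*S = -6.099e-19 - 7.368e-19
Step 3: F = -1.347e-18 J

-1.347e-18


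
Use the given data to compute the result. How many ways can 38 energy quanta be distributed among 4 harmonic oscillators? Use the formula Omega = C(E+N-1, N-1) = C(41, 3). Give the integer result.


Step 1: Use binomial coefficient C(41, 3)
Step 2: Numerator = 41! / 38!
Step 3: Denominator = 3!
Step 4: Omega = 10660

10660


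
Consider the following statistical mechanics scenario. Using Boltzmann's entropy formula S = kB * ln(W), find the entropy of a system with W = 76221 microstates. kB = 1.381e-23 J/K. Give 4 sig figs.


Step 1: ln(W) = ln(76221) = 11.24
Step 2: S = kB * ln(W) = 1.381e-23 * 11.24
Step 3: S = 1.552e-22 J/K

1.552e-22


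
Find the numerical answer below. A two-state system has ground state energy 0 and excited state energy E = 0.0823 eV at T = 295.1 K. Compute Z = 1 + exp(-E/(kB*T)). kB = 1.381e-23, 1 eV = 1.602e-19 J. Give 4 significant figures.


Step 1: Compute beta*E = E*eV/(kB*T) = 0.0823*1.602e-19/(1.381e-23*295.1) = 3.235
Step 2: exp(-beta*E) = exp(-3.235) = 0.03935
Step 3: Z = 1 + 0.03935 = 1.039

1.039


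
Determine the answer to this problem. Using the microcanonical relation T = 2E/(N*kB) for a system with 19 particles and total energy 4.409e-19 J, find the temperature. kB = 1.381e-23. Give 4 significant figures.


Step 1: Numerator = 2*E = 2*4.409e-19 = 8.818e-19 J
Step 2: Denominator = N*kB = 19*1.381e-23 = 2.624e-22
Step 3: T = 8.818e-19 / 2.624e-22 = 3361 K

3361


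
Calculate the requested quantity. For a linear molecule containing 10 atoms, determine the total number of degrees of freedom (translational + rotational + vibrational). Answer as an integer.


Step 1: Translational DOF = 3
Step 2: Rotational DOF (linear) = 2
Step 3: Vibrational DOF = 3*10 - 5 = 25
Step 4: Total = 3 + 2 + 25 = 30

30


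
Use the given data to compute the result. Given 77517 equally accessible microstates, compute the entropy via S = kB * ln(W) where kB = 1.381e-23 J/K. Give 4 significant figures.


Step 1: ln(W) = ln(77517) = 11.26
Step 2: S = kB * ln(W) = 1.381e-23 * 11.26
Step 3: S = 1.555e-22 J/K

1.555e-22


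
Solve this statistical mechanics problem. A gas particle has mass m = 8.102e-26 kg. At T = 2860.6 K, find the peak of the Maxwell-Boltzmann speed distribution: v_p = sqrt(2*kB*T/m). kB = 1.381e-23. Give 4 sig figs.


Step 1: Numerator = 2*kB*T = 2*1.381e-23*2860.6 = 7.901e-20
Step 2: Ratio = 7.901e-20 / 8.102e-26 = 9.752e+05
Step 3: v_p = sqrt(9.752e+05) = 987.5 m/s

987.5


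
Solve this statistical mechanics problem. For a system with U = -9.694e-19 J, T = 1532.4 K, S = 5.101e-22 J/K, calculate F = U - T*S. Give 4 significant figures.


Step 1: T*S = 1532.4 * 5.101e-22 = 7.817e-19 J
Step 2: F = U - T*S = -9.694e-19 - 7.817e-19
Step 3: F = -1.751e-18 J

-1.751e-18


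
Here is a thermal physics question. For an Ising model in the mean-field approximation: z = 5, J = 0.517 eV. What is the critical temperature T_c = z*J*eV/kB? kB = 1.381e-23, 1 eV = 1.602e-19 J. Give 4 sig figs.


Step 1: z*J = 5*0.517 = 2.585 eV
Step 2: Convert to Joules: 2.585*1.602e-19 = 4.141e-19 J
Step 3: T_c = 4.141e-19 / 1.381e-23 = 2.999e+04 K

2.999e+04


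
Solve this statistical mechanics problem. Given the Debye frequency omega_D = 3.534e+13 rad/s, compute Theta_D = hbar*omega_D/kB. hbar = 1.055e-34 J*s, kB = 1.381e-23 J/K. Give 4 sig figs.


Step 1: hbar*omega_D = 1.055e-34 * 3.534e+13 = 3.728e-21 J
Step 2: Theta_D = 3.728e-21 / 1.381e-23
Step 3: Theta_D = 270 K

270


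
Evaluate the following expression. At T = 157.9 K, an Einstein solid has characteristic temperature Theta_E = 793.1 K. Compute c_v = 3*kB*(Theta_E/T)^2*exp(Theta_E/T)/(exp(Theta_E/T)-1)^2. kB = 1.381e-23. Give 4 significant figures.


Step 1: x = Theta_E/T = 793.1/157.9 = 5.023
Step 2: x^2 = 25.23
Step 3: exp(x) = 151.8
Step 4: c_v = 3*1.381e-23*25.23*151.8/(151.8-1)^2 = 6.975e-24

6.975e-24


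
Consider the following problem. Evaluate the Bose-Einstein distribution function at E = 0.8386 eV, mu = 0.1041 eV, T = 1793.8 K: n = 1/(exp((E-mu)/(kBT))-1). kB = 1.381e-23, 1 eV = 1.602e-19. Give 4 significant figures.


Step 1: (E - mu) = 0.7345 eV
Step 2: x = (E-mu)*eV/(kB*T) = 0.7345*1.602e-19/(1.381e-23*1793.8) = 4.75
Step 3: exp(x) = 115.6
Step 4: n = 1/(exp(x)-1) = 0.008728

0.008728


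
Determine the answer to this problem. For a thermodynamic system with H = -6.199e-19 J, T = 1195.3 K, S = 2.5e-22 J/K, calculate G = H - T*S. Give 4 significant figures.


Step 1: T*S = 1195.3 * 2.5e-22 = 2.988e-19 J
Step 2: G = H - T*S = -6.199e-19 - 2.988e-19
Step 3: G = -9.187e-19 J

-9.187e-19


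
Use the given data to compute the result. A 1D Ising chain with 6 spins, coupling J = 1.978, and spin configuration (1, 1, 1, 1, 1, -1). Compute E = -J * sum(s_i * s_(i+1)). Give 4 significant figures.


Step 1: Nearest-neighbor products: 1, 1, 1, 1, -1
Step 2: Sum of products = 3
Step 3: E = -1.978 * 3 = -5.934

-5.934


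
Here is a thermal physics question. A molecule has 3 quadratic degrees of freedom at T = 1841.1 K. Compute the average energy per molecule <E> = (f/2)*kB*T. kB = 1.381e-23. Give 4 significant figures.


Step 1: f/2 = 3/2 = 1.5
Step 2: kB*T = 1.381e-23 * 1841.1 = 2.543e-20
Step 3: <E> = 1.5 * 2.543e-20 = 3.814e-20 J

3.814e-20


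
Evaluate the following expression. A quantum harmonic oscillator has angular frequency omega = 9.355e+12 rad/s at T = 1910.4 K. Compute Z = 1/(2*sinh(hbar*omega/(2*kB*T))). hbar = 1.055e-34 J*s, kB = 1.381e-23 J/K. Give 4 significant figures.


Step 1: Compute x = hbar*omega/(kB*T) = 1.055e-34*9.355e+12/(1.381e-23*1910.4) = 0.03741
Step 2: x/2 = 0.0187
Step 3: sinh(x/2) = 0.01871
Step 4: Z = 1/(2*0.01871) = 26.73

26.73


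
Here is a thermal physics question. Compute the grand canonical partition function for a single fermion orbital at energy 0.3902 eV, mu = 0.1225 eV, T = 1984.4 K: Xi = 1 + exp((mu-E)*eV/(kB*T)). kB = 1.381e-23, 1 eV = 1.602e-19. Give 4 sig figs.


Step 1: (mu - E) = 0.1225 - 0.3902 = -0.2677 eV
Step 2: x = (mu-E)*eV/(kB*T) = -0.2677*1.602e-19/(1.381e-23*1984.4) = -1.565
Step 3: exp(x) = 0.2091
Step 4: Xi = 1 + 0.2091 = 1.209

1.209


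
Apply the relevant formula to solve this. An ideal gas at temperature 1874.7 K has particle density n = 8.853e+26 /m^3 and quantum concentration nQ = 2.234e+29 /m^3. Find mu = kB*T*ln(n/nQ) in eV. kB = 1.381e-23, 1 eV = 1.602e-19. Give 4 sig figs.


Step 1: n/nQ = 8.853e+26/2.234e+29 = 0.003963
Step 2: ln(n/nQ) = -5.531
Step 3: mu = kB*T*ln(n/nQ) = 2.589e-20*-5.531 = -1.432e-19 J
Step 4: Convert to eV: -1.432e-19/1.602e-19 = -0.8938 eV

-0.8938


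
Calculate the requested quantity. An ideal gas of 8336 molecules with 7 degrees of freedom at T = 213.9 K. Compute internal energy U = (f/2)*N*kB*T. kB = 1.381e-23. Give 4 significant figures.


Step 1: f/2 = 7/2 = 3.5
Step 2: N*kB*T = 8336*1.381e-23*213.9 = 2.462e-17
Step 3: U = 3.5 * 2.462e-17 = 8.618e-17 J

8.618e-17


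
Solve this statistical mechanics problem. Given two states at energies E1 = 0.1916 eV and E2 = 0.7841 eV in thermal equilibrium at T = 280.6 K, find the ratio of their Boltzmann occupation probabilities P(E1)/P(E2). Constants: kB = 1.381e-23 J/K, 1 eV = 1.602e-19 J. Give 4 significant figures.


Step 1: Compute energy difference dE = E1 - E2 = 0.1916 - 0.7841 = -0.5925 eV
Step 2: Convert to Joules: dE_J = -0.5925 * 1.602e-19 = -9.492e-20 J
Step 3: Compute exponent = -dE_J / (kB * T) = -(-9.492e-20) / (1.381e-23 * 280.6) = 24.49
Step 4: P(E1)/P(E2) = exp(24.49) = 4.344e+10

4.344e+10


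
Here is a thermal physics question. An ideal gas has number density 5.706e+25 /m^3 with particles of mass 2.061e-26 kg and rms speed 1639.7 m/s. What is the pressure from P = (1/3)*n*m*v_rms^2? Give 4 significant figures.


Step 1: v_rms^2 = 1639.7^2 = 2.689e+06
Step 2: n*m = 5.706e+25*2.061e-26 = 1.176
Step 3: P = (1/3)*1.176*2.689e+06 = 1.054e+06 Pa

1.054e+06


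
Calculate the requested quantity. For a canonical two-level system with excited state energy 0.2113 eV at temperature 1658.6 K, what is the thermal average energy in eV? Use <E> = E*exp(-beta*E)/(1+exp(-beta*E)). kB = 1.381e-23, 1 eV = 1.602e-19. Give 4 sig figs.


Step 1: beta*E = 0.2113*1.602e-19/(1.381e-23*1658.6) = 1.478
Step 2: exp(-beta*E) = 0.2281
Step 3: <E> = 0.2113*0.2281/(1+0.2281) = 0.03925 eV

0.03925
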